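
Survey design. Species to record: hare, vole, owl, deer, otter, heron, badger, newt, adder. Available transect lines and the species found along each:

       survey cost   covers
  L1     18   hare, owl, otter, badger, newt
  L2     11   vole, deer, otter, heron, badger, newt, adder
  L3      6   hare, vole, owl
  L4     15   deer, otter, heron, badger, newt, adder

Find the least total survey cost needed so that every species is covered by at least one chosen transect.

L2, L3 cover every species at survey cost 11 + 6 = 17.
Any cover uses at least 2 transects; among all covering selections none totals below 17.

17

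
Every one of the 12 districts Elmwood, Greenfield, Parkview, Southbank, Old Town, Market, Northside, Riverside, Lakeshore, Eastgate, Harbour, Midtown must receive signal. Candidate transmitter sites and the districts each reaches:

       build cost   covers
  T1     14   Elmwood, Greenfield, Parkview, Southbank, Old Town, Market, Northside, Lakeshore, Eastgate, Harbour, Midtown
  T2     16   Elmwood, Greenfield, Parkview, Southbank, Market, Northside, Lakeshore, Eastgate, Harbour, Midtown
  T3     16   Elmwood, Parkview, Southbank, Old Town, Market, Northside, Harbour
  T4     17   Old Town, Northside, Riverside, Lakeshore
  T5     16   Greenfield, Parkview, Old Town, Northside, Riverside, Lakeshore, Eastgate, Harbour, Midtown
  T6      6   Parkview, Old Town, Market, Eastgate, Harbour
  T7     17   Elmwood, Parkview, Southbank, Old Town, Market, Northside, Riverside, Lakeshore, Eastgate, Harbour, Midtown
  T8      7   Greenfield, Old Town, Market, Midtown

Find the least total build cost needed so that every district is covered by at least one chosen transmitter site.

24

T7, T8 cover every district at build cost 17 + 7 = 24.
Any cover uses at least 2 transmitter sites; among all covering selections none totals below 24.
Greedy by coverage-per-build cost would pick T6, T1, T5 for 36 — worse than the optimum 24.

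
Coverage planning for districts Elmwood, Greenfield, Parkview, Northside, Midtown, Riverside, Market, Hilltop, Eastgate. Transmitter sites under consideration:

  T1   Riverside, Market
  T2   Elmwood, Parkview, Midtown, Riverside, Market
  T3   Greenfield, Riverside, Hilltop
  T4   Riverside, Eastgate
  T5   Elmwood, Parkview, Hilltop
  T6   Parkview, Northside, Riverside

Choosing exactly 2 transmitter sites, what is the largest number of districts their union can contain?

Choosing T2, T3 covers {Elmwood, Greenfield, Parkview, Midtown, Riverside, Market, Hilltop} — 7 districts.
No choice of 2 transmitter sites does better; here Northside, Eastgate are left uncovered.

7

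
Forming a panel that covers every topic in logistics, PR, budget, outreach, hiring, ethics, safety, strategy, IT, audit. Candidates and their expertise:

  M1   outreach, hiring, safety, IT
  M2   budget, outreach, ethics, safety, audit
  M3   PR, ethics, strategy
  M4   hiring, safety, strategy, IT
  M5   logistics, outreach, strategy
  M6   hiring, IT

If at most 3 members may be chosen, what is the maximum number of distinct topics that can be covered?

Choosing M1, M2, M3 covers {PR, budget, outreach, hiring, ethics, safety, strategy, IT, audit} — 9 topics.
No choice of 3 members does better; here logistics is left uncovered.

9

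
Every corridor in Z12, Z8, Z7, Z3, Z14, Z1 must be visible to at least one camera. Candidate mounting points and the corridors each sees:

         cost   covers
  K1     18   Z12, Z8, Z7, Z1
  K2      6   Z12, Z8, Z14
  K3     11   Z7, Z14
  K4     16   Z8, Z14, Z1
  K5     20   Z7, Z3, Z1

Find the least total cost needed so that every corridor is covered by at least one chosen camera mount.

K2, K5 cover every corridor at cost 6 + 20 = 26.
Any cover uses at least 2 camera mounts; among all covering selections none totals below 26.

26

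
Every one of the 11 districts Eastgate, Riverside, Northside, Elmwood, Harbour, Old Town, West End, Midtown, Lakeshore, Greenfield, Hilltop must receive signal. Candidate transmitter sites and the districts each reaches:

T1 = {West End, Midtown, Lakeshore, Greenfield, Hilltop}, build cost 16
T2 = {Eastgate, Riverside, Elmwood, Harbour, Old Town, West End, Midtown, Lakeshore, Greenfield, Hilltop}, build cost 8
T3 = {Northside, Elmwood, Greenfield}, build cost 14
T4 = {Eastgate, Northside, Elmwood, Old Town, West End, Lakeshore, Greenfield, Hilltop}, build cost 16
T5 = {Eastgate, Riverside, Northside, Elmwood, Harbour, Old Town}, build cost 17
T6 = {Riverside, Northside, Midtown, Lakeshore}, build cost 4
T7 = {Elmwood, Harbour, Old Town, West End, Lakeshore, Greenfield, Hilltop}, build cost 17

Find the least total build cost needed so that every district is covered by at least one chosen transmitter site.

T2, T6 cover every district at build cost 8 + 4 = 12.
Any cover uses at least 2 transmitter sites; among all covering selections none totals below 12.

12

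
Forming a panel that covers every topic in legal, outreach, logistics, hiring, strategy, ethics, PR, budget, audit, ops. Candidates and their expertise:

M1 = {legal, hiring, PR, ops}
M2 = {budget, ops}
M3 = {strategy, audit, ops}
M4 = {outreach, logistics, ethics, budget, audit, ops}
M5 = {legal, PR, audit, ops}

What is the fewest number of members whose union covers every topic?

3

M1, M3, M4 together cover {legal, outreach, logistics, hiring, strategy, ethics, PR, budget, audit, ops} — every topic.
No 2 of the 5 members cover everything (all 10 pairs fall short), so 3 is minimum.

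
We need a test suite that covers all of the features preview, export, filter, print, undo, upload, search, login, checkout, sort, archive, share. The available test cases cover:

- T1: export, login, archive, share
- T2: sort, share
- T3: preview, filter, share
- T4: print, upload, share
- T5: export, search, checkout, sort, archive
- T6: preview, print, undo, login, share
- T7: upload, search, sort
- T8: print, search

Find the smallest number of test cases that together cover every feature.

4

T3, T4, T5, T6 together cover {preview, export, filter, print, undo, upload, search, login, checkout, sort, archive, share} — every feature.
No 3 of the 8 test cases cover everything (all 56 triples fall short), so 4 is minimum.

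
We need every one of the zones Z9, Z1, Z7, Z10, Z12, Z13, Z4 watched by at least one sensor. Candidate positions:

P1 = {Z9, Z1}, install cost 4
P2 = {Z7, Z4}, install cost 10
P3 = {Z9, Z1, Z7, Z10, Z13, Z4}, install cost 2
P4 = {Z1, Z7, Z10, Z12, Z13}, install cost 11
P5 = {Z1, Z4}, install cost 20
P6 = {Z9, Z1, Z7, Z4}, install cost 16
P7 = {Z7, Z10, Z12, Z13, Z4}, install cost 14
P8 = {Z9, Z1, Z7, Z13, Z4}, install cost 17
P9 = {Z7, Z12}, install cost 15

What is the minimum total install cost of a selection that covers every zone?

P3, P4 cover every zone at install cost 2 + 11 = 13.
Any cover uses at least 2 sensor positions; among all covering selections none totals below 13.

13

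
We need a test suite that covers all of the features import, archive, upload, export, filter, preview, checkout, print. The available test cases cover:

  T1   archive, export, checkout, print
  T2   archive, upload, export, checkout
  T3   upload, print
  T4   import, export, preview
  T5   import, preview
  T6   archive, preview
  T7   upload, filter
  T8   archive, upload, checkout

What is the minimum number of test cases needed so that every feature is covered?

3

T1, T4, T7 together cover {import, archive, upload, export, filter, preview, checkout, print} — every feature.
No 2 of the 8 test cases cover everything (all 28 pairs fall short), so 3 is minimum.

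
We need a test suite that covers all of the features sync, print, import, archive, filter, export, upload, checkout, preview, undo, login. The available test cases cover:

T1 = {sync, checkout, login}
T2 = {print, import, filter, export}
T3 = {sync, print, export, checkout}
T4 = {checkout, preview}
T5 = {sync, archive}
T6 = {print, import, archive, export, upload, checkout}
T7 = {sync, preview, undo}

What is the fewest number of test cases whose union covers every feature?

T1, T2, T6, T7 together cover {sync, print, import, archive, filter, export, upload, checkout, preview, undo, login} — every feature.
No 3 of the 7 test cases cover everything (all 35 triples fall short), so 4 is minimum.

4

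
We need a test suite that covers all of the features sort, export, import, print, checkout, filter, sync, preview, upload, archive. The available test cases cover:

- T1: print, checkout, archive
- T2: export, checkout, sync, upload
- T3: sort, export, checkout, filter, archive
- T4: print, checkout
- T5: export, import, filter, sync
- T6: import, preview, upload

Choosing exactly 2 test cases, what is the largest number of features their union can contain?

Choosing T3, T6 covers {sort, export, import, checkout, filter, preview, upload, archive} — 8 features.
No choice of 2 test cases does better; here print, sync are left uncovered.

8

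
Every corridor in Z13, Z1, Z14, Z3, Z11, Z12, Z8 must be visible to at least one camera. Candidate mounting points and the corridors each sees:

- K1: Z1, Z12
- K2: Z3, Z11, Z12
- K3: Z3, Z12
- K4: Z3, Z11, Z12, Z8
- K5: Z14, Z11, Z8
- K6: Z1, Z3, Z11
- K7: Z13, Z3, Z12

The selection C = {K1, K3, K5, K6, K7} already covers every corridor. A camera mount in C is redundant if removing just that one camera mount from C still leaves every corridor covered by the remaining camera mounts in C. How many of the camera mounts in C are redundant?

Drop K1: the rest still cover every corridor — redundant.
Drop K3: the rest still cover every corridor — redundant.
Drop K5: Z14, Z8 uncovered — not redundant.
Drop K6: the rest still cover every corridor — redundant.
Drop K7: Z13 uncovered — not redundant.
3 redundant: K1, K3, K6.

3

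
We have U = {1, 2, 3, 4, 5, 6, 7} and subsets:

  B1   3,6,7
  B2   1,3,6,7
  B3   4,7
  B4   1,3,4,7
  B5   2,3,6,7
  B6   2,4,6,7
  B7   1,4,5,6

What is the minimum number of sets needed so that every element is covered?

B5, B7 together cover {1, 2, 3, 4, 5, 6, 7} — every element.
No single set contains all 7 elements, so 2 is optimal.
Greedy (largest uncovered first) would take B2, B6, B7 — 3 sets — but 2 suffice.

2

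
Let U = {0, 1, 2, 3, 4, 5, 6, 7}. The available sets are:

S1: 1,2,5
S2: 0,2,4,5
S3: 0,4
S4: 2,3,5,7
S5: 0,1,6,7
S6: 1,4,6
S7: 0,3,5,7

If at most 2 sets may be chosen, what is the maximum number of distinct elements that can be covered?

7

Choosing S2, S5 covers {0, 1, 2, 4, 5, 6, 7} — 7 elements.
No choice of 2 sets does better; here 3 is left uncovered.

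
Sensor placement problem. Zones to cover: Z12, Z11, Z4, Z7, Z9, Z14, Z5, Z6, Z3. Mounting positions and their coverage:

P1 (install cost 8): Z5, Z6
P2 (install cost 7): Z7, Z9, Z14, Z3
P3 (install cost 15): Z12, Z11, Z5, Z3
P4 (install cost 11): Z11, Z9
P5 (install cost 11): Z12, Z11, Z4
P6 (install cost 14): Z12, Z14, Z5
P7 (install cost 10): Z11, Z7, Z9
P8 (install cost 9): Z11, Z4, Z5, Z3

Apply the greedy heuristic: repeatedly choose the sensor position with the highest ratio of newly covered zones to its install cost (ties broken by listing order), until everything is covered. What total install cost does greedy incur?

Pick 1: P2 adds 4 new (Z7, Z9, Z14, Z3) at install cost 7 (ratio 4/7).
Pick 2: P8 adds 3 new (Z11, Z4, Z5) at install cost 9 (ratio 3/9).
Pick 3: P1 adds 1 new (Z6) at install cost 8 (ratio 1/8).
Pick 4: P5 adds 1 new (Z12) at install cost 11 (ratio 1/11).
Greedy total install cost: 7 + 9 + 8 + 11 = 35. (The true optimum is 26, so greedy overshoots here.)

35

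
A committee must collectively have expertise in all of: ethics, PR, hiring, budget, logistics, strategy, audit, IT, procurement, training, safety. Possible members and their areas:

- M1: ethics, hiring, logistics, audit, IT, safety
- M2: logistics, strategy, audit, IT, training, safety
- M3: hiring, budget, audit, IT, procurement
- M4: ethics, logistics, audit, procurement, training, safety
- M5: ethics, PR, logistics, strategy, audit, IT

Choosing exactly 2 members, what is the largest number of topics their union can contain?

Choosing M2, M3 covers {hiring, budget, logistics, strategy, audit, IT, procurement, training, safety} — 9 topics.
No choice of 2 members does better; here ethics, PR are left uncovered.

9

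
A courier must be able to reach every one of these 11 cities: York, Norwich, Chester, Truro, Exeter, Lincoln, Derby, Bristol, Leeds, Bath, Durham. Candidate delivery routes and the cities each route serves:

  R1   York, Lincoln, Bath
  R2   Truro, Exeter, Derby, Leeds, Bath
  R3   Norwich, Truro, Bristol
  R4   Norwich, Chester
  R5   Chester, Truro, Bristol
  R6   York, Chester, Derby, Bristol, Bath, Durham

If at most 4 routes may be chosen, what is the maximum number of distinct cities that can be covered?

Choosing R1, R2, R3, R6 covers {York, Norwich, Chester, Truro, Exeter, Lincoln, Derby, Bristol, Leeds, Bath, Durham} — 11 cities.
That is all 11 cities.

11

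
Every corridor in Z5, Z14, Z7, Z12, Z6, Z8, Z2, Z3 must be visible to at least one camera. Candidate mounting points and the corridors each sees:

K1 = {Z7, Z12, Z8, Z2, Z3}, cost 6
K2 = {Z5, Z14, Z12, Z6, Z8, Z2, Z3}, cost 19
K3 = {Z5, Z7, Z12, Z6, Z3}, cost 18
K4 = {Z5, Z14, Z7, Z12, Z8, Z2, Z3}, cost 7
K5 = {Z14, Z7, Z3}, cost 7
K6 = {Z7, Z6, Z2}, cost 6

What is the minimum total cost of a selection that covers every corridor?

K4, K6 cover every corridor at cost 7 + 6 = 13.
Any cover uses at least 2 camera mounts; among all covering selections none totals below 13.

13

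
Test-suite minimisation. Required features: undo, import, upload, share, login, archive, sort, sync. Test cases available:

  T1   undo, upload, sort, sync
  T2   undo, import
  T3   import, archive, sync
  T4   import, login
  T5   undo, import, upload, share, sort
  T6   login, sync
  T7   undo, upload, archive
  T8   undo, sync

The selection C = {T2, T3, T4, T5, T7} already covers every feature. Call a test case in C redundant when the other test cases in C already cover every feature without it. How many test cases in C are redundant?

2

Drop T2: the rest still cover every feature — redundant.
Drop T3: sync uncovered — not redundant.
Drop T4: login uncovered — not redundant.
Drop T5: share, sort uncovered — not redundant.
Drop T7: the rest still cover every feature — redundant.
2 redundant: T2, T7.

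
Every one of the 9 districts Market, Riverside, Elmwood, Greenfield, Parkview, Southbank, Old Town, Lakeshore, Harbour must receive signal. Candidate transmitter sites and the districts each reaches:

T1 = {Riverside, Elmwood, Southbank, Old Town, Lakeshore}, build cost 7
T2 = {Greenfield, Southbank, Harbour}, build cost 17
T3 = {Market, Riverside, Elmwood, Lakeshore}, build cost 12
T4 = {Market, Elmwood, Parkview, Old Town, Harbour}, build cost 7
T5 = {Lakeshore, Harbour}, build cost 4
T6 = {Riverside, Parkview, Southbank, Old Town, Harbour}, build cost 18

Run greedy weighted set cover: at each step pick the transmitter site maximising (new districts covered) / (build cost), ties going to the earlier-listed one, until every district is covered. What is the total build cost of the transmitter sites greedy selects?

31

Pick 1: T1 adds 5 new (Riverside, Elmwood, Southbank, Old Town, Lakeshore) at build cost 7 (ratio 5/7).
Pick 2: T4 adds 3 new (Market, Parkview, Harbour) at build cost 7 (ratio 3/7).
Pick 3: T2 adds 1 new (Greenfield) at build cost 17 (ratio 1/17).
Greedy total build cost: 7 + 7 + 17 = 31.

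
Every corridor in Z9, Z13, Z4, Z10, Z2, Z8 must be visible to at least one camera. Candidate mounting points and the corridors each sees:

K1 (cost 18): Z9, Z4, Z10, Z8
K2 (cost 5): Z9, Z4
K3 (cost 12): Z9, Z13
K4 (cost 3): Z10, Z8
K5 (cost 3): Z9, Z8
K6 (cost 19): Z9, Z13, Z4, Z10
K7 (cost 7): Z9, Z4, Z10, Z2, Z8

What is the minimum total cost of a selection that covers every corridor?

19

K3, K7 cover every corridor at cost 12 + 7 = 19.
Any cover uses at least 2 camera mounts; among all covering selections none totals below 19.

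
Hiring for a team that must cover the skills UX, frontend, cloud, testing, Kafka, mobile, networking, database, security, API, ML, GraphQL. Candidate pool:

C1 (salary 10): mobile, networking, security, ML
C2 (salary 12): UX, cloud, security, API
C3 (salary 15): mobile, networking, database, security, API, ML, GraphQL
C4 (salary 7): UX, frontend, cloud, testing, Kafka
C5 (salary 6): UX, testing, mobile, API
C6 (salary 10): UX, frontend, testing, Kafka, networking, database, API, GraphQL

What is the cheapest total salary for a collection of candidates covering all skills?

22

C3, C4 cover every skill at salary 15 + 7 = 22.
Any cover uses at least 2 candidates; among all covering selections none totals below 22.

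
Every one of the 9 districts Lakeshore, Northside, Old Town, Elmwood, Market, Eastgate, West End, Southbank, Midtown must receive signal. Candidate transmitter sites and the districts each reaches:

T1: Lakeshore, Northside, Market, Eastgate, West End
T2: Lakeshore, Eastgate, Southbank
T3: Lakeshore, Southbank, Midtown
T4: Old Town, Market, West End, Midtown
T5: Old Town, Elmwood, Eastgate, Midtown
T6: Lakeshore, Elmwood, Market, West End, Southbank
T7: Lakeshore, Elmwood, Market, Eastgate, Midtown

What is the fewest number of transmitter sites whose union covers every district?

T1, T2, T5 together cover {Lakeshore, Northside, Old Town, Elmwood, Market, Eastgate, West End, Southbank, Midtown} — every district.
No 2 of the 7 transmitter sites cover everything (all 21 pairs fall short), so 3 is minimum.

3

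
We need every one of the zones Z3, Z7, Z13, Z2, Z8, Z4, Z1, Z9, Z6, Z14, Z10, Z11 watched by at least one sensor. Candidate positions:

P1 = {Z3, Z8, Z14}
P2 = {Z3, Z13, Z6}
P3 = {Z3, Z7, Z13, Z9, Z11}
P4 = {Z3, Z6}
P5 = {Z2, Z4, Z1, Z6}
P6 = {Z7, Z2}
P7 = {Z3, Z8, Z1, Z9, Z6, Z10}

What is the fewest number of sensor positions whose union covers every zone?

4

P1, P3, P5, P7 together cover {Z3, Z7, Z13, Z2, Z8, Z4, Z1, Z9, Z6, Z14, Z10, Z11} — every zone.
No 3 of the 7 sensor positions cover everything (all 35 triples fall short), so 4 is minimum.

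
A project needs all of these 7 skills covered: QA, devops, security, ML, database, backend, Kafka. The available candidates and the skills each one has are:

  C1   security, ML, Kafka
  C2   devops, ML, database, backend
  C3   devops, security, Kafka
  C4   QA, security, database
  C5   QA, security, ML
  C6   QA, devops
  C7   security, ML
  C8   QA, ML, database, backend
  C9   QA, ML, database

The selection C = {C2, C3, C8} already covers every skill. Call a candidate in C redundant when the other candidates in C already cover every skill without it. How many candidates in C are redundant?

1

Drop C2: the rest still cover every skill — redundant.
Drop C3: security, Kafka uncovered — not redundant.
Drop C8: QA uncovered — not redundant.
1 redundant: C2.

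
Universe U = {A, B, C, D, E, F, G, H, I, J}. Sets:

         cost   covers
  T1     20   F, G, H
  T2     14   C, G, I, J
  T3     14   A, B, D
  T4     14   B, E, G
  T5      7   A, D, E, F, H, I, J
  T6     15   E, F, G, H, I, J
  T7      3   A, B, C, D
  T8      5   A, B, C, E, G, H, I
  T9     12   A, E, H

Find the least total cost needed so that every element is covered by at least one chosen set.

12

T5, T8 cover every element at cost 7 + 5 = 12.
Any cover uses at least 2 sets; among all covering selections none totals below 12.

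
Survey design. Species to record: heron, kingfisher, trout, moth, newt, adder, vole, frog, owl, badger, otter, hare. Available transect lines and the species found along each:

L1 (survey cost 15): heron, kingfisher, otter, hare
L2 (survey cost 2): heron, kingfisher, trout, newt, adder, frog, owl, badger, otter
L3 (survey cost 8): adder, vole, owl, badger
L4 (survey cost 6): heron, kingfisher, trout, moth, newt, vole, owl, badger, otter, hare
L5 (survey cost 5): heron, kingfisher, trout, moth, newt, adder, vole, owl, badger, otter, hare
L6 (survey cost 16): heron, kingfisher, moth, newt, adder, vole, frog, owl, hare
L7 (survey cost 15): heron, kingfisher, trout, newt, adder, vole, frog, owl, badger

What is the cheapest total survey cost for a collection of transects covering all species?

L2, L5 cover every species at survey cost 2 + 5 = 7.
Any cover uses at least 2 transects; among all covering selections none totals below 7.

7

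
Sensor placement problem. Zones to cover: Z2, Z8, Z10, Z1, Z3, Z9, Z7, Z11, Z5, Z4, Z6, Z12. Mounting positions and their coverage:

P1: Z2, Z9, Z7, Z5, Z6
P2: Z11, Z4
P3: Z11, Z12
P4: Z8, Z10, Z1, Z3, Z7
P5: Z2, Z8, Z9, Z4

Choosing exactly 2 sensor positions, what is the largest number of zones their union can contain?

9

Choosing P1, P4 covers {Z2, Z8, Z10, Z1, Z3, Z9, Z7, Z5, Z6} — 9 zones.
No choice of 2 sensor positions does better; here Z11, Z4, Z12 are left uncovered.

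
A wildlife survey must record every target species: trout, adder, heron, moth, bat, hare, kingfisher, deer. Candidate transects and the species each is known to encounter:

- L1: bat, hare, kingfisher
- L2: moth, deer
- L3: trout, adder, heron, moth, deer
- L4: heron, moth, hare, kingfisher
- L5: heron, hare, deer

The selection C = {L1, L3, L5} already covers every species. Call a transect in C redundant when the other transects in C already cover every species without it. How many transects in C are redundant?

Drop L1: bat, kingfisher uncovered — not redundant.
Drop L3: trout, adder, moth uncovered — not redundant.
Drop L5: the rest still cover every species — redundant.
1 redundant: L5.

1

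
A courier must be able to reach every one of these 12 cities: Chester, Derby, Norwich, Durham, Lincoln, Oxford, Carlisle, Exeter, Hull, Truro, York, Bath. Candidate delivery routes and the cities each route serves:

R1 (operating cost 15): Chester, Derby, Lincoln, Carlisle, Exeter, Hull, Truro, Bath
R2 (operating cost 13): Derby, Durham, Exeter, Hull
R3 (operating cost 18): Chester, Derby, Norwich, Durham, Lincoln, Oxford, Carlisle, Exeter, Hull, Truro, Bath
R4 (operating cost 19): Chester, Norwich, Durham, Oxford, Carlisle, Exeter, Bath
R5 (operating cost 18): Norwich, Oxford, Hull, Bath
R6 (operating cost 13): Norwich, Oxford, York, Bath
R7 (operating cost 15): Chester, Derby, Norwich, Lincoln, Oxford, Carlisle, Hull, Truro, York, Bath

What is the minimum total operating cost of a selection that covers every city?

28

R2, R7 cover every city at operating cost 13 + 15 = 28.
Any cover uses at least 2 routes; among all covering selections none totals below 28.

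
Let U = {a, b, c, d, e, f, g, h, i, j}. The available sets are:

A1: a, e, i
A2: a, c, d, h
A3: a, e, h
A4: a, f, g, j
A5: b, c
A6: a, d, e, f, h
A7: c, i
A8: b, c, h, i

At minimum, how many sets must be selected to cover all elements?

3

A4, A6, A8 together cover {a, b, c, d, e, f, g, h, i, j} — every element.
No 2 of the 8 sets cover everything (all 28 pairs fall short), so 3 is minimum.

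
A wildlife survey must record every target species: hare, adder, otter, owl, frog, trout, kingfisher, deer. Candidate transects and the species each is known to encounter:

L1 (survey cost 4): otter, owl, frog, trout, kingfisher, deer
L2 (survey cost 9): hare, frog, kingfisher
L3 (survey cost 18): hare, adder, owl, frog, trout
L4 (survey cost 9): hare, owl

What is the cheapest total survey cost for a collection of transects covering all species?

22

L1, L3 cover every species at survey cost 4 + 18 = 22.
Any cover uses at least 2 transects; among all covering selections none totals below 22.
Greedy by coverage-per-survey cost would pick L1, L2, L3 for 31 — worse than the optimum 22.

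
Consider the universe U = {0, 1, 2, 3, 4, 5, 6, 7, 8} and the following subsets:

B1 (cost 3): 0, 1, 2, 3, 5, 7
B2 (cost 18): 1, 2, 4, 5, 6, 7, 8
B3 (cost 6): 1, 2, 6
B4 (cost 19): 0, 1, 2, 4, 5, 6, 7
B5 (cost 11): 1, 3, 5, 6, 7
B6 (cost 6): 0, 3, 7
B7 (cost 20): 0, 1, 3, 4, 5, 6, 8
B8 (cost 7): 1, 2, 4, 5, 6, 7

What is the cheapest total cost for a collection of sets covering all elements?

B1, B2 cover every element at cost 3 + 18 = 21.
Any cover uses at least 2 sets; among all covering selections none totals below 21.
Greedy by coverage-per-cost would pick B1, B8, B2 for 28 — worse than the optimum 21.

21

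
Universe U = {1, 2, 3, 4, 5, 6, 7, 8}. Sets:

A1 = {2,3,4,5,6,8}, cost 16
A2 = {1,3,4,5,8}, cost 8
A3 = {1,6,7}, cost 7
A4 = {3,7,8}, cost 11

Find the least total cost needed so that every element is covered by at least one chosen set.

23

A1, A3 cover every element at cost 16 + 7 = 23.
Any cover uses at least 2 sets; among all covering selections none totals below 23.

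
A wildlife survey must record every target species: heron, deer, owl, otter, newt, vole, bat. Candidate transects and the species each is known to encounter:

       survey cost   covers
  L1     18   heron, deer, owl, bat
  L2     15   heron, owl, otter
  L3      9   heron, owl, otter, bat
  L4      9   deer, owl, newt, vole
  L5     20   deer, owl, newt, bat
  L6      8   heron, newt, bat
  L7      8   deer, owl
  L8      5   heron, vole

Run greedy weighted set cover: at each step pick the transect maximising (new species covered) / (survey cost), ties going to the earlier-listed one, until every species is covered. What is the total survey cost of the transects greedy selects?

Pick 1: L3 adds 4 new (heron, owl, otter, bat) at survey cost 9 (ratio 4/9).
Pick 2: L4 adds 3 new (deer, newt, vole) at survey cost 9 (ratio 3/9).
Greedy total survey cost: 9 + 9 = 18.

18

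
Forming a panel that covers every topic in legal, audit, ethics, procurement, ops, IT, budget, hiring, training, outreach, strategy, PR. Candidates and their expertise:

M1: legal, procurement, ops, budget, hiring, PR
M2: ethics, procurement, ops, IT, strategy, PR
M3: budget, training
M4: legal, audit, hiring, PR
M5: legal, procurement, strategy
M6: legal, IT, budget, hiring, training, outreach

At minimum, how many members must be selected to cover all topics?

M2, M4, M6 together cover {legal, audit, ethics, procurement, ops, IT, budget, hiring, training, outreach, strategy, PR} — every topic.
No 2 of the 6 members cover everything (all 15 pairs fall short), so 3 is minimum.
Greedy (largest uncovered first) would take M1, M2, M6, M4 — 4 members — but 3 suffice.

3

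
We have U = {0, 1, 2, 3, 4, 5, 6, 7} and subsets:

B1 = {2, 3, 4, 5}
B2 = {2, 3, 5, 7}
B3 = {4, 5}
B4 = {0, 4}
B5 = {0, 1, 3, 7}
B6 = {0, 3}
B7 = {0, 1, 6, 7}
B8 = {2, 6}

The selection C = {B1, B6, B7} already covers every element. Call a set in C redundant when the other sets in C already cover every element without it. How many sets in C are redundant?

1

Drop B1: 2, 4, 5 uncovered — not redundant.
Drop B6: the rest still cover every element — redundant.
Drop B7: 1, 6, 7 uncovered — not redundant.
1 redundant: B6.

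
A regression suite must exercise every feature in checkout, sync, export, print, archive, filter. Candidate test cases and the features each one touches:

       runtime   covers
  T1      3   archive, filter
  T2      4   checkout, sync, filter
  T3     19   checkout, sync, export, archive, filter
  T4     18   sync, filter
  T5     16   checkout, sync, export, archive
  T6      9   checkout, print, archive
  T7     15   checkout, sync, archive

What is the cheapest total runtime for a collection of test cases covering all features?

28

T3, T6 cover every feature at runtime 19 + 9 = 28.
Any cover uses at least 2 test cases; among all covering selections none totals below 28.
Greedy by coverage-per-runtime would pick T2, T1, T6, T5 for 32 — worse than the optimum 28.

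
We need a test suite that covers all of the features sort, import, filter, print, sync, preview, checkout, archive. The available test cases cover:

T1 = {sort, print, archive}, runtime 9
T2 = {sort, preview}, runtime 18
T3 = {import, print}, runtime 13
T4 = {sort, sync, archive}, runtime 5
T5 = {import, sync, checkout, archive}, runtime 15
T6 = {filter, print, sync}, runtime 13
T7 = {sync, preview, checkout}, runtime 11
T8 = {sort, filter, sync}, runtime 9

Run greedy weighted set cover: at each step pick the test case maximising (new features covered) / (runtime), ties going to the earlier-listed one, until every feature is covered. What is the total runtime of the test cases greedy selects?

38

Pick 1: T4 adds 3 new (sort, sync, archive) at runtime 5 (ratio 3/5).
Pick 2: T7 adds 2 new (preview, checkout) at runtime 11 (ratio 2/11).
Pick 3: T3 adds 2 new (import, print) at runtime 13 (ratio 2/13).
Pick 4: T8 adds 1 new (filter) at runtime 9 (ratio 1/9).
Greedy total runtime: 5 + 11 + 13 + 9 = 38.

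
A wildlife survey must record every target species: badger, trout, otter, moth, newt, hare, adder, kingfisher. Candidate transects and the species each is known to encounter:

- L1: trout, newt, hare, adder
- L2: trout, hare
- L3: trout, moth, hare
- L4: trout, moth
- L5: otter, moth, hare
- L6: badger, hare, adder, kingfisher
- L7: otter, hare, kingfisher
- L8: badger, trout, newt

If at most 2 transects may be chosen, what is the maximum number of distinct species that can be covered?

Choosing L1, L5 covers {trout, otter, moth, newt, hare, adder} — 6 species.
No choice of 2 transects does better; here badger, kingfisher are left uncovered.

6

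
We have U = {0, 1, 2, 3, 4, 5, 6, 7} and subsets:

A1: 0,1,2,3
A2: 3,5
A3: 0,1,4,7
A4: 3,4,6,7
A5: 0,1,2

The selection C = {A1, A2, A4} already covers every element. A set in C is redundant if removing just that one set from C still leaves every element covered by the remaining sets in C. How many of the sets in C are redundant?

0

Drop A1: 0, 1, 2 uncovered — not redundant.
Drop A2: 5 uncovered — not redundant.
Drop A4: 4, 6, 7 uncovered — not redundant.
None of the sets in C is redundant.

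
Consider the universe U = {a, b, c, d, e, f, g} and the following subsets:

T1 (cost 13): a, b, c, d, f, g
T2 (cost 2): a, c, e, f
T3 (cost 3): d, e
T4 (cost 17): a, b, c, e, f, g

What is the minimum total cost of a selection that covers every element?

T1, T2 cover every element at cost 13 + 2 = 15.
Any cover uses at least 2 sets; among all covering selections none totals below 15.
Greedy by coverage-per-cost would pick T2, T3, T1 for 18 — worse than the optimum 15.

15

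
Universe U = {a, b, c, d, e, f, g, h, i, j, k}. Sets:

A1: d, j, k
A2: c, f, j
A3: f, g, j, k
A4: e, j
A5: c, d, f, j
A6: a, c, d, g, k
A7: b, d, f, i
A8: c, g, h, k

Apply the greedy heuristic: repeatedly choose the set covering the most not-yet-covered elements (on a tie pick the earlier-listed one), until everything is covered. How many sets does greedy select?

Pick 1: A6 covers 5 new elements (a, c, d, g, k).
Pick 2: A7 covers 3 new elements (b, f, i).
Pick 3: A4 covers 2 new elements (e, j).
Pick 4: A8 covers 1 new elements (h).
Greedy uses 4 sets.

4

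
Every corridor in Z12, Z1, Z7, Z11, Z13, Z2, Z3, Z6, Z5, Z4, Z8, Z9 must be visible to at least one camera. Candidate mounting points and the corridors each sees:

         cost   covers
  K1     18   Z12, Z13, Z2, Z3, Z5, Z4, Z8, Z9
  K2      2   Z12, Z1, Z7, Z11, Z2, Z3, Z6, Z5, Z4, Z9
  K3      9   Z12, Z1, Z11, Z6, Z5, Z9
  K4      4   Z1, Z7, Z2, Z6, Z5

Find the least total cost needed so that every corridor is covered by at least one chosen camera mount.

20

K1, K2 cover every corridor at cost 18 + 2 = 20.
Any cover uses at least 2 camera mounts; among all covering selections none totals below 20.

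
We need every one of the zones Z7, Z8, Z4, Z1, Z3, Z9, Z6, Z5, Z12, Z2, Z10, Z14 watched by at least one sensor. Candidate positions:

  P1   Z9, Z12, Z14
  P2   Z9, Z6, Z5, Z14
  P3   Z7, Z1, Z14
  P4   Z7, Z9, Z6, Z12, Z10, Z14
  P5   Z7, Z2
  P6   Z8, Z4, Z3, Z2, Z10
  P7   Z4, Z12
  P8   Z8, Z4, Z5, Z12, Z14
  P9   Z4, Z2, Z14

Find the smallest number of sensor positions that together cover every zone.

4

P1, P2, P3, P6 together cover {Z7, Z8, Z4, Z1, Z3, Z9, Z6, Z5, Z12, Z2, Z10, Z14} — every zone.
No 3 of the 9 sensor positions cover everything (all 84 triples fall short), so 4 is minimum.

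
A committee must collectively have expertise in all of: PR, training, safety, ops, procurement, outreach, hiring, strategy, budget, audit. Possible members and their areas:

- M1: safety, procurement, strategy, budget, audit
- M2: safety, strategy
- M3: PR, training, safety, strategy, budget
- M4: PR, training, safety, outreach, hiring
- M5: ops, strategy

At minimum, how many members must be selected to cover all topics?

3

M1, M4, M5 together cover {PR, training, safety, ops, procurement, outreach, hiring, strategy, budget, audit} — every topic.
No 2 of the 5 members cover everything (all 10 pairs fall short), so 3 is minimum.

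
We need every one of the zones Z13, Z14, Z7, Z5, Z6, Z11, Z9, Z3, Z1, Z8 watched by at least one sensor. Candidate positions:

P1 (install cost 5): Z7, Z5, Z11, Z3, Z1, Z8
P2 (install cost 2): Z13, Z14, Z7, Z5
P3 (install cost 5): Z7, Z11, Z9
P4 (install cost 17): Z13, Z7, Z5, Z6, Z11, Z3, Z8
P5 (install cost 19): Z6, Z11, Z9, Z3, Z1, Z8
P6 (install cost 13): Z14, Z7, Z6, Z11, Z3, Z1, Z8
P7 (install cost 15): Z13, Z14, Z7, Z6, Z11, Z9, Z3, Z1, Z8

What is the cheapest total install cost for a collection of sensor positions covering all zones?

P2, P7 cover every zone at install cost 2 + 15 = 17.
Any cover uses at least 2 sensor positions; among all covering selections none totals below 17.
Greedy by coverage-per-install cost would pick P2, P1, P3, P6 for 25 — worse than the optimum 17.

17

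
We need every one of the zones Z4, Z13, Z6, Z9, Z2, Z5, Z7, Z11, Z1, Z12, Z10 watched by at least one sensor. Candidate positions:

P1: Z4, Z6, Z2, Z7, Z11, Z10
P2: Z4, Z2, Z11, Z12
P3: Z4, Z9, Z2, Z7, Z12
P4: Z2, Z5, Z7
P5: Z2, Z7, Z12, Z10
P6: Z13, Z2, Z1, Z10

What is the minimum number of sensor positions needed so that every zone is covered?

P1, P3, P4, P6 together cover {Z4, Z13, Z6, Z9, Z2, Z5, Z7, Z11, Z1, Z12, Z10} — every zone.
No 3 of the 6 sensor positions cover everything (all 20 triples fall short), so 4 is minimum.

4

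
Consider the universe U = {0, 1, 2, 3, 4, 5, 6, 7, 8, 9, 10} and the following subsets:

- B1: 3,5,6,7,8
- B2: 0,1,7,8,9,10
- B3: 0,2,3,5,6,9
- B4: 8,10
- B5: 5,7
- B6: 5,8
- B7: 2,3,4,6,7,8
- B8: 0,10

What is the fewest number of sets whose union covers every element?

3

B1, B2, B7 together cover {0, 1, 2, 3, 4, 5, 6, 7, 8, 9, 10} — every element.
No 2 of the 8 sets cover everything (all 28 pairs fall short), so 3 is minimum.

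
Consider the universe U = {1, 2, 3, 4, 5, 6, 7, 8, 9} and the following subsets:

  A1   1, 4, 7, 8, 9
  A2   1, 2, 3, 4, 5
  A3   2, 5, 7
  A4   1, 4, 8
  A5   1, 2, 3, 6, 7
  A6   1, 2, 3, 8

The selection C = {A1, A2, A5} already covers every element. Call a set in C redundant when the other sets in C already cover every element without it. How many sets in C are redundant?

Drop A1: 8, 9 uncovered — not redundant.
Drop A2: 5 uncovered — not redundant.
Drop A5: 6 uncovered — not redundant.
None of the sets in C is redundant.

0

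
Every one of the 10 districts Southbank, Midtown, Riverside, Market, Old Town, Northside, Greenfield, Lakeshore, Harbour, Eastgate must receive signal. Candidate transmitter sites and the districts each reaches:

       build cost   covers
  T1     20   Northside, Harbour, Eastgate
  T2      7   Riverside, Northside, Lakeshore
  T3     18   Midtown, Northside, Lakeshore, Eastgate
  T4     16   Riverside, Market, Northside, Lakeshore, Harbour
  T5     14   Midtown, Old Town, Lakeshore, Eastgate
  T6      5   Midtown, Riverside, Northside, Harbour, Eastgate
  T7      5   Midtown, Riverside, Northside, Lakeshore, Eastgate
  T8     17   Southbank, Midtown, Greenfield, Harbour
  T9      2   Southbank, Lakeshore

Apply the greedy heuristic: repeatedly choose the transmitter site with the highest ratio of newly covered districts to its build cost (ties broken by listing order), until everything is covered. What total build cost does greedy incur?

54

Pick 1: T6 adds 5 new (Midtown, Riverside, Northside, Harbour, Eastgate) at build cost 5 (ratio 5/5).
Pick 2: T9 adds 2 new (Southbank, Lakeshore) at build cost 2 (ratio 2/2).
Pick 3: T5 adds 1 new (Old Town) at build cost 14 (ratio 1/14).
Pick 4: T4 adds 1 new (Market) at build cost 16 (ratio 1/16).
Pick 5: T8 adds 1 new (Greenfield) at build cost 17 (ratio 1/17).
Greedy total build cost: 5 + 2 + 14 + 16 + 17 = 54. (The true optimum is 47, so greedy overshoots here.)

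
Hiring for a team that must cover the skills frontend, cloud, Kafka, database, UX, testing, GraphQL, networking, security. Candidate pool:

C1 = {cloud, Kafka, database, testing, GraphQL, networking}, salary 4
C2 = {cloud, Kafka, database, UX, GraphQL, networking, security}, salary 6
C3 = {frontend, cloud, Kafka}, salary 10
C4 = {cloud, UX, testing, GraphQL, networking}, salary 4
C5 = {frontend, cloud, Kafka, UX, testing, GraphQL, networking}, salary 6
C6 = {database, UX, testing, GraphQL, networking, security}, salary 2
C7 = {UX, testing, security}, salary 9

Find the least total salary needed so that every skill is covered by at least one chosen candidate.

C5, C6 cover every skill at salary 6 + 2 = 8.
Any cover uses at least 2 candidates; among all covering selections none totals below 8.
Greedy by coverage-per-salary would pick C6, C1, C5 for 12 — worse than the optimum 8.

8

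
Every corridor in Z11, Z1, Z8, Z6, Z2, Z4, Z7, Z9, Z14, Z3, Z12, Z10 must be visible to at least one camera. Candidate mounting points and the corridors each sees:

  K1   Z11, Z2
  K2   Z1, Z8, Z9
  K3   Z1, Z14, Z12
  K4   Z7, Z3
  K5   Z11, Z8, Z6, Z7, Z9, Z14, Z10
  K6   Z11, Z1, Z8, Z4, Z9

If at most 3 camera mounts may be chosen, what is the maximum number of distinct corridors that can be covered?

10

Choosing K1, K3, K5 covers {Z11, Z1, Z8, Z6, Z2, Z7, Z9, Z14, Z12, Z10} — 10 corridors.
No choice of 3 camera mounts does better; here Z4, Z3 are left uncovered.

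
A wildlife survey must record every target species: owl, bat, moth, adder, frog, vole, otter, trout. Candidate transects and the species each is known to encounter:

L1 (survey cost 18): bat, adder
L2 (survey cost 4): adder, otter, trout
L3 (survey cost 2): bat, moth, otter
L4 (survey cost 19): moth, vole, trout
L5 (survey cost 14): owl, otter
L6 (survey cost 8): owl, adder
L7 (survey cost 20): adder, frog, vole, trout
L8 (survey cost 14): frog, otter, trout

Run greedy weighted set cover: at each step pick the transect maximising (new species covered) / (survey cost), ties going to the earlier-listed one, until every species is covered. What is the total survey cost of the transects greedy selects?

34

Pick 1: L3 adds 3 new (bat, moth, otter) at survey cost 2 (ratio 3/2).
Pick 2: L2 adds 2 new (adder, trout) at survey cost 4 (ratio 2/4).
Pick 3: L6 adds 1 new (owl) at survey cost 8 (ratio 1/8).
Pick 4: L7 adds 2 new (frog, vole) at survey cost 20 (ratio 2/20).
Greedy total survey cost: 2 + 4 + 8 + 20 = 34. (The true optimum is 30, so greedy overshoots here.)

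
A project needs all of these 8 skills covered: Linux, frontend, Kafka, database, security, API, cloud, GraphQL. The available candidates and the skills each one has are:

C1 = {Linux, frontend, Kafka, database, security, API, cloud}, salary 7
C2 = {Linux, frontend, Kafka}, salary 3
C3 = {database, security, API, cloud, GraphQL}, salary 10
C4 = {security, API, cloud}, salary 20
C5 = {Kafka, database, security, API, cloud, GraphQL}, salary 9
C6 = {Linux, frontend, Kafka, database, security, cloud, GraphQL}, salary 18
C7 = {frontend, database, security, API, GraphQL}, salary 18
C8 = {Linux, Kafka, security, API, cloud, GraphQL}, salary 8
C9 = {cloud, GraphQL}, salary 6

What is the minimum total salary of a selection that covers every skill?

12

C2, C5 cover every skill at salary 3 + 9 = 12.
Any cover uses at least 2 candidates; among all covering selections none totals below 12.
Greedy by coverage-per-salary would pick C1, C9 for 13 — worse than the optimum 12.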